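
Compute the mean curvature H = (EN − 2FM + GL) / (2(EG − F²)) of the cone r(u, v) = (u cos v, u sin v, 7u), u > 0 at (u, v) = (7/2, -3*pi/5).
H = sqrt(2)/10

With E = 50, F = 0, G = u^2, L = 0, M = 0, N = 7*sqrt(2)*u^2/(10*Abs(u)), assemble
  H = (EN − 2FM + GL) / (2(EG − F²)) = 7*sqrt(2)/(20*Abs(u)).
At (u, v) = (7/2, -3*pi/5): H = sqrt(2)/10.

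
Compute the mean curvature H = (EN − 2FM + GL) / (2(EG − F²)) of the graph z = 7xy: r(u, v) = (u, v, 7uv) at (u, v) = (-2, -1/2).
H = -2744*sqrt(93)/233523

With E = 49*v^2 + 1, F = 49*u*v, G = 49*u^2 + 1, L = 0, M = 7/sqrt(49*u^2 + 49*v^2 + 1), N = 0, assemble
  H = (EN − 2FM + GL) / (2(EG − F²)) = -343*u*v/(49*u^2 + 49*v^2 + 1)^(3/2).
At (u, v) = (-2, -1/2): H = -2744*sqrt(93)/233523.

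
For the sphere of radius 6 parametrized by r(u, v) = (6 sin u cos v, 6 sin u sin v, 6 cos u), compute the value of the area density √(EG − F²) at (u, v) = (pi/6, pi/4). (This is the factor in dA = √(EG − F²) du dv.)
√(EG − F²)|_{(pi/6, pi/4)} = 18

E = 36, F = 0, G = 36*sin(u)^2, so EG − F² = 1296*sin(u)^2. Taking the positive square root: √(EG − F²) = 36*Abs(sin(u)). At (u, v) = (pi/6, pi/4): 18.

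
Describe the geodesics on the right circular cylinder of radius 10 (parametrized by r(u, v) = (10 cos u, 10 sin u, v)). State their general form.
The cylinder is flat (K = 0) and locally isometric to the plane via the development (u, v) ↦ (10 u, v). Geodesics are the pre-images of straight lines: circles (v constant), vertical lines (u constant), and helices (v = c · u + d) for constants c, d.

A right cylinder has E = 10², F = 0, G = 1, so EG − F² = 10², and L = −10, M = N = 0, giving K = (LN − M²)/(EG − F²) = 0 everywhere. A flat surface is locally isometric to the Euclidean plane via the map (u, v) ↦ (10 u, v). Straight lines in the (x̃, ỹ) plane pull back to: (a) horizontal circles (v = const), (b) vertical generators (u = const), and (c) helices (10 u tan θ = v, i.e. v = c · u + d).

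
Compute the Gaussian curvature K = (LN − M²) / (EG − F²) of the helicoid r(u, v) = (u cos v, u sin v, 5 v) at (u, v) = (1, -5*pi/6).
K = -25/676

Coefficients of the first fundamental form: E = 1, F = 0, G = u^2 + 25.
Coefficients of the second fundamental form: L = 0, M = -5/sqrt(u^2 + 25), N = 0.
Assemble K = (LN − M²)/(EG − F²) = -25/(u^2 + 25)^2. At (u, v) = (1, -5*pi/6): K = -25/676.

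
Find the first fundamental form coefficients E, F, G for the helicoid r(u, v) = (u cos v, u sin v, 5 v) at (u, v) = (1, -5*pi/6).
E = 1;  F = 0;  G = 26

Partials: r_u = (cos(v), sin(v), 0), r_v = (-u*sin(v), u*cos(v), 5). As functions of (u, v):
  E = r_u · r_u = 1,
  F = r_u · r_v = 0,
  G = r_v · r_v = u^2 + 25.
Evaluating at (u, v) = (1, -5*pi/6): E = 1, F = 0, G = 26.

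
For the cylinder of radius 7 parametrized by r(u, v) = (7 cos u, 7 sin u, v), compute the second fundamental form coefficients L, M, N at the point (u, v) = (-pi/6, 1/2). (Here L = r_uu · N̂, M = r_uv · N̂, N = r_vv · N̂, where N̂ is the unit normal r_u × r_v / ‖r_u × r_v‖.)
L = -7;  M = 0;  N = 0

Compute the unit normal N̂(u, v) = (cos(u), sin(u), 0), and the second partials r_uu, r_uv, r_vv. Take dot products:
  L(u, v) = r_uu · N̂ = -7,
  M(u, v) = r_uv · N̂ = 0,
  N(u, v) = r_vv · N̂ = 0.
Evaluating at (u, v) = (-pi/6, 1/2):
  L = -7, M = 0, N = 0.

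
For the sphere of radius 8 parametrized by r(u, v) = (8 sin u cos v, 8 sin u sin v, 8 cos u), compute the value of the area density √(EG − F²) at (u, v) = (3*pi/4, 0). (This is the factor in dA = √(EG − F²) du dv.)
√(EG − F²)|_{(3*pi/4, 0)} = 32*sqrt(2)

E = 64, F = 0, G = 64*sin(u)^2, so EG − F² = 4096*sin(u)^2. Taking the positive square root: √(EG − F²) = 64*Abs(sin(u)). At (u, v) = (3*pi/4, 0): 32*sqrt(2).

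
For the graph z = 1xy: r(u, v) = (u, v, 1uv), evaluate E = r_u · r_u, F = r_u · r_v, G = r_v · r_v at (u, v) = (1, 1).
E = 2;  F = 1;  G = 2

Partials: r_u = (1, 0, v), r_v = (0, 1, u). As functions of (u, v):
  E = r_u · r_u = v^2 + 1,
  F = r_u · r_v = u*v,
  G = r_v · r_v = u^2 + 1.
Evaluating at (u, v) = (1, 1): E = 2, F = 1, G = 2.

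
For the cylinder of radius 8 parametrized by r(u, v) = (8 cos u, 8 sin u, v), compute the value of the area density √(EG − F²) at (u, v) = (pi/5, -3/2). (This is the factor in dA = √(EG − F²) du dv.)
√(EG − F²)|_{(pi/5, -3/2)} = 8

E = 64, F = 0, G = 1, so EG − F² = 64. Taking the positive square root: √(EG − F²) = 8. At (u, v) = (pi/5, -3/2): 8.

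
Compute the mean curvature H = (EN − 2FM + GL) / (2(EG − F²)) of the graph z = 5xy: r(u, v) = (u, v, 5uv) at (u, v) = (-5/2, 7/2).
H = 4375*sqrt(206)/572886

With E = 25*v^2 + 1, F = 25*u*v, G = 25*u^2 + 1, L = 0, M = 5/sqrt(25*u^2 + 25*v^2 + 1), N = 0, assemble
  H = (EN − 2FM + GL) / (2(EG − F²)) = -125*u*v/(25*u^2 + 25*v^2 + 1)^(3/2).
At (u, v) = (-5/2, 7/2): H = 4375*sqrt(206)/572886.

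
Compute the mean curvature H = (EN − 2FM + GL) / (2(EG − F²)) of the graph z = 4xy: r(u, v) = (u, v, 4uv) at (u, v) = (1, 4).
H = -256*sqrt(273)/74529

With E = 16*v^2 + 1, F = 16*u*v, G = 16*u^2 + 1, L = 0, M = 4/sqrt(16*u^2 + 16*v^2 + 1), N = 0, assemble
  H = (EN − 2FM + GL) / (2(EG − F²)) = -64*u*v/(16*u^2 + 16*v^2 + 1)^(3/2).
At (u, v) = (1, 4): H = -256*sqrt(273)/74529.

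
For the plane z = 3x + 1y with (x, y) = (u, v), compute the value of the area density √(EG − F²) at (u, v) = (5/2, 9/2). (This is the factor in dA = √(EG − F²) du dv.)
√(EG − F²)|_{(5/2, 9/2)} = sqrt(11)

E = 10, F = 3, G = 2, so EG − F² = 11. Taking the positive square root: √(EG − F²) = sqrt(11). At (u, v) = (5/2, 9/2): sqrt(11).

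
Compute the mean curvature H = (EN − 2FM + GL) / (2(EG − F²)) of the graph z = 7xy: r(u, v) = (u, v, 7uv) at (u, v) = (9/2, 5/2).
H = -15435*sqrt(5198)/13509602

With E = 49*v^2 + 1, F = 49*u*v, G = 49*u^2 + 1, L = 0, M = 7/sqrt(49*u^2 + 49*v^2 + 1), N = 0, assemble
  H = (EN − 2FM + GL) / (2(EG − F²)) = -343*u*v/(49*u^2 + 49*v^2 + 1)^(3/2).
At (u, v) = (9/2, 5/2): H = -15435*sqrt(5198)/13509602.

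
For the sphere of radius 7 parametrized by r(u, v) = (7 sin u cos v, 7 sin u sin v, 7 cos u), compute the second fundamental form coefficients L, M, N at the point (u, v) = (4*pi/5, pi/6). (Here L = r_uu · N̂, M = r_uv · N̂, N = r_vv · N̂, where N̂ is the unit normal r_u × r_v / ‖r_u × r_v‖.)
L = -7;  M = 0;  N = -35/8 + 7*sqrt(5)/8

Compute the unit normal N̂(u, v) = (sin(u)^2*cos(v)/Abs(sin(u)), sin(u)^2*sin(v)/Abs(sin(u)), sin(2*u)/(2*Abs(sin(u)))), and the second partials r_uu, r_uv, r_vv. Take dot products:
  L(u, v) = r_uu · N̂ = -7*sin(u)/Abs(sin(u)),
  M(u, v) = r_uv · N̂ = 0,
  N(u, v) = r_vv · N̂ = -7*sin(u)^3/Abs(sin(u)).
Evaluating at (u, v) = (4*pi/5, pi/6):
  L = -7, M = 0, N = -35/8 + 7*sqrt(5)/8.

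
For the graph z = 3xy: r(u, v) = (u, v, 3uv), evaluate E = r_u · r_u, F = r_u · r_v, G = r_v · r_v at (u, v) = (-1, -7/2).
E = 445/4;  F = 63/2;  G = 10

Partials: r_u = (1, 0, 3*v), r_v = (0, 1, 3*u). As functions of (u, v):
  E = r_u · r_u = 9*v^2 + 1,
  F = r_u · r_v = 9*u*v,
  G = r_v · r_v = 9*u^2 + 1.
Evaluating at (u, v) = (-1, -7/2): E = 445/4, F = 63/2, G = 10.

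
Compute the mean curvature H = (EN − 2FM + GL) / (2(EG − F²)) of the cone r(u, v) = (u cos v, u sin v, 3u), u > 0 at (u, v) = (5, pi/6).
H = 3*sqrt(10)/100

With E = 10, F = 0, G = u^2, L = 0, M = 0, N = 3*sqrt(10)*u^2/(10*Abs(u)), assemble
  H = (EN − 2FM + GL) / (2(EG − F²)) = 3*sqrt(10)/(20*Abs(u)).
At (u, v) = (5, pi/6): H = 3*sqrt(10)/100.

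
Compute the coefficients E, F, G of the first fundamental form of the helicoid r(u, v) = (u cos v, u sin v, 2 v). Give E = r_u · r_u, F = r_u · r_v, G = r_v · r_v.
E = 1;  F = 0;  G = u^2 + 4

Compute partials: r_u = (cos(v), sin(v), 0), r_v = (-u*sin(v), u*cos(v), 2). Then
  E = r_u · r_u = 1,
  F = r_u · r_v = 0,
  G = r_v · r_v = u^2 + 4.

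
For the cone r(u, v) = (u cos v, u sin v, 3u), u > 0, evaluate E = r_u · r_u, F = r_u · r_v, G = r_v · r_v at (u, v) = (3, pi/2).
E = 10;  F = 0;  G = 9

Partials: r_u = (cos(v), sin(v), 3), r_v = (-u*sin(v), u*cos(v), 0). As functions of (u, v):
  E = r_u · r_u = 10,
  F = r_u · r_v = 0,
  G = r_v · r_v = u^2.
Evaluating at (u, v) = (3, pi/2): E = 10, F = 0, G = 9.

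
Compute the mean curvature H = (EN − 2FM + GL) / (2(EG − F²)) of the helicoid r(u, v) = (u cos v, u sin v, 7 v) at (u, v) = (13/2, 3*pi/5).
H = 0

With E = 1, F = 0, G = u^2 + 49, L = 0, M = -7/sqrt(u^2 + 49), N = 0, assemble
  H = (EN − 2FM + GL) / (2(EG − F²)) = 0.
At (u, v) = (13/2, 3*pi/5): H = 0.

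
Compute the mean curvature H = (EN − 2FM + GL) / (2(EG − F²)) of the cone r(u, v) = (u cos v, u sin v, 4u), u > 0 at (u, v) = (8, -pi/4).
H = sqrt(17)/68

With E = 17, F = 0, G = u^2, L = 0, M = 0, N = 4*sqrt(17)*u^2/(17*Abs(u)), assemble
  H = (EN − 2FM + GL) / (2(EG − F²)) = 2*sqrt(17)/(17*Abs(u)).
At (u, v) = (8, -pi/4): H = sqrt(17)/68.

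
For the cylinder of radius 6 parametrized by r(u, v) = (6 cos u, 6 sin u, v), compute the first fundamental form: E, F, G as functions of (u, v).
E = 36;  F = 0;  G = 1

Compute partials: r_u = (-6*sin(u), 6*cos(u), 0), r_v = (0, 0, 1). Then
  E = r_u · r_u = 36,
  F = r_u · r_v = 0,
  G = r_v · r_v = 1.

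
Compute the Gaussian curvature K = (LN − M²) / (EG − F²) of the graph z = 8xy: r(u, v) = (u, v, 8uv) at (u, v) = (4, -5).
K = -64/6890625

Coefficients of the first fundamental form: E = 64*v^2 + 1, F = 64*u*v, G = 64*u^2 + 1.
Coefficients of the second fundamental form: L = 0, M = 8/sqrt(64*u^2 + 64*v^2 + 1), N = 0.
Assemble K = (LN − M²)/(EG − F²) = -64/(4096*u^4 + 8192*u^2*v^2 + 128*u^2 + 4096*v^4 + 128*v^2 + 1). At (u, v) = (4, -5): K = -64/6890625.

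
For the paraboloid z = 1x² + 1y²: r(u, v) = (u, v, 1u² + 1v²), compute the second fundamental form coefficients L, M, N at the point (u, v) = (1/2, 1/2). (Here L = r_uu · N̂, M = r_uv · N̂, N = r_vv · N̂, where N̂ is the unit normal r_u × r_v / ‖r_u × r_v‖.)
L = 2*sqrt(3)/3;  M = 0;  N = 2*sqrt(3)/3

Compute the unit normal N̂(u, v) = (-2*u/sqrt(4*u^2 + 4*v^2 + 1), -2*v/sqrt(4*u^2 + 4*v^2 + 1), 1/sqrt(4*u^2 + 4*v^2 + 1)), and the second partials r_uu, r_uv, r_vv. Take dot products:
  L(u, v) = r_uu · N̂ = 2/sqrt(4*u^2 + 4*v^2 + 1),
  M(u, v) = r_uv · N̂ = 0,
  N(u, v) = r_vv · N̂ = 2/sqrt(4*u^2 + 4*v^2 + 1).
Evaluating at (u, v) = (1/2, 1/2):
  L = 2*sqrt(3)/3, M = 0, N = 2*sqrt(3)/3.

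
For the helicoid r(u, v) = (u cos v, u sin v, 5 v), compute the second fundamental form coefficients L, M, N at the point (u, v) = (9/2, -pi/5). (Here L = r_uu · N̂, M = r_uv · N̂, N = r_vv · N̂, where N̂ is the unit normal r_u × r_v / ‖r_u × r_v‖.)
L = 0;  M = -10*sqrt(181)/181;  N = 0

Compute the unit normal N̂(u, v) = (5*sin(v)/sqrt(u^2 + 25), -5*cos(v)/sqrt(u^2 + 25), u/sqrt(u^2 + 25)), and the second partials r_uu, r_uv, r_vv. Take dot products:
  L(u, v) = r_uu · N̂ = 0,
  M(u, v) = r_uv · N̂ = -5/sqrt(u^2 + 25),
  N(u, v) = r_vv · N̂ = 0.
Evaluating at (u, v) = (9/2, -pi/5):
  L = 0, M = -10*sqrt(181)/181, N = 0.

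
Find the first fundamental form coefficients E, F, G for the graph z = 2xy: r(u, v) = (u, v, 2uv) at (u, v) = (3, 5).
E = 101;  F = 60;  G = 37

Partials: r_u = (1, 0, 2*v), r_v = (0, 1, 2*u). As functions of (u, v):
  E = r_u · r_u = 4*v^2 + 1,
  F = r_u · r_v = 4*u*v,
  G = r_v · r_v = 4*u^2 + 1.
Evaluating at (u, v) = (3, 5): E = 101, F = 60, G = 37.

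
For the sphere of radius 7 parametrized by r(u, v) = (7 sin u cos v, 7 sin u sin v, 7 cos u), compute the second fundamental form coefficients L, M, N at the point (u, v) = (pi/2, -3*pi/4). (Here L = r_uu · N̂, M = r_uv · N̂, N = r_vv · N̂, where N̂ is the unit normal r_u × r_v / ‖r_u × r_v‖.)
L = -7;  M = 0;  N = -7

Compute the unit normal N̂(u, v) = (sin(u)^2*cos(v)/Abs(sin(u)), sin(u)^2*sin(v)/Abs(sin(u)), sin(2*u)/(2*Abs(sin(u)))), and the second partials r_uu, r_uv, r_vv. Take dot products:
  L(u, v) = r_uu · N̂ = -7*sin(u)/Abs(sin(u)),
  M(u, v) = r_uv · N̂ = 0,
  N(u, v) = r_vv · N̂ = -7*sin(u)^3/Abs(sin(u)).
Evaluating at (u, v) = (pi/2, -3*pi/4):
  L = -7, M = 0, N = -7.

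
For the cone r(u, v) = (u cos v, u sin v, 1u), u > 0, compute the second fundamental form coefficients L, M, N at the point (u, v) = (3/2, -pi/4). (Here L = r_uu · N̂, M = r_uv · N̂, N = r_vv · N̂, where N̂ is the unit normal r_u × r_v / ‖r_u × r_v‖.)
L = 0;  M = 0;  N = 3*sqrt(2)/4

Compute the unit normal N̂(u, v) = (-sqrt(2)*u*cos(v)/(2*Abs(u)), -sqrt(2)*u*sin(v)/(2*Abs(u)), sqrt(2)*u/(2*Abs(u))), and the second partials r_uu, r_uv, r_vv. Take dot products:
  L(u, v) = r_uu · N̂ = 0,
  M(u, v) = r_uv · N̂ = 0,
  N(u, v) = r_vv · N̂ = sqrt(2)*u^2/(2*Abs(u)).
Evaluating at (u, v) = (3/2, -pi/4):
  L = 0, M = 0, N = 3*sqrt(2)/4.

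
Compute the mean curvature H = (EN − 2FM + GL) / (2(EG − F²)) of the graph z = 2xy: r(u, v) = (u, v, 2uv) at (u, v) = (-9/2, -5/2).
H = -90*sqrt(107)/11449

With E = 4*v^2 + 1, F = 4*u*v, G = 4*u^2 + 1, L = 0, M = 2/sqrt(4*u^2 + 4*v^2 + 1), N = 0, assemble
  H = (EN − 2FM + GL) / (2(EG − F²)) = -8*u*v/(4*u^2 + 4*v^2 + 1)^(3/2).
At (u, v) = (-9/2, -5/2): H = -90*sqrt(107)/11449.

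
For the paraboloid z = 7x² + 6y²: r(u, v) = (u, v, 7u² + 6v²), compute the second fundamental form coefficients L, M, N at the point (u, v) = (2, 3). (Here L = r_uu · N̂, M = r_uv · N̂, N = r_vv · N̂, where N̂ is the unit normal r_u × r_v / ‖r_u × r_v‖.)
L = 14*sqrt(2081)/2081;  M = 0;  N = 12*sqrt(2081)/2081

Compute the unit normal N̂(u, v) = (-14*u/sqrt(196*u^2 + 144*v^2 + 1), -12*v/sqrt(196*u^2 + 144*v^2 + 1), 1/sqrt(196*u^2 + 144*v^2 + 1)), and the second partials r_uu, r_uv, r_vv. Take dot products:
  L(u, v) = r_uu · N̂ = 14/sqrt(196*u^2 + 144*v^2 + 1),
  M(u, v) = r_uv · N̂ = 0,
  N(u, v) = r_vv · N̂ = 12/sqrt(196*u^2 + 144*v^2 + 1).
Evaluating at (u, v) = (2, 3):
  L = 14*sqrt(2081)/2081, M = 0, N = 12*sqrt(2081)/2081.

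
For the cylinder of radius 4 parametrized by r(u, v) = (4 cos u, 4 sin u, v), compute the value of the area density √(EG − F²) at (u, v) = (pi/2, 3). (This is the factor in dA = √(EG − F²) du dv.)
√(EG − F²)|_{(pi/2, 3)} = 4

E = 16, F = 0, G = 1, so EG − F² = 16. Taking the positive square root: √(EG − F²) = 4. At (u, v) = (pi/2, 3): 4.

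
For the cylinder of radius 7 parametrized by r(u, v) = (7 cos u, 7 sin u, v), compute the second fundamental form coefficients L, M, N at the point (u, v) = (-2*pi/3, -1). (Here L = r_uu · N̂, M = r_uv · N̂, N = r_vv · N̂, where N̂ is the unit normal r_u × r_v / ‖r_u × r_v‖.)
L = -7;  M = 0;  N = 0

Compute the unit normal N̂(u, v) = (cos(u), sin(u), 0), and the second partials r_uu, r_uv, r_vv. Take dot products:
  L(u, v) = r_uu · N̂ = -7,
  M(u, v) = r_uv · N̂ = 0,
  N(u, v) = r_vv · N̂ = 0.
Evaluating at (u, v) = (-2*pi/3, -1):
  L = -7, M = 0, N = 0.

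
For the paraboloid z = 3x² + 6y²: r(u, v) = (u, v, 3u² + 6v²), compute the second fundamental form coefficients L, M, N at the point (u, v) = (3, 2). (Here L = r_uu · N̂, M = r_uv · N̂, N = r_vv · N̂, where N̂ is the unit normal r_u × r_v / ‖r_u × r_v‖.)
L = 6*sqrt(901)/901;  M = 0;  N = 12*sqrt(901)/901

Compute the unit normal N̂(u, v) = (-6*u/sqrt(36*u^2 + 144*v^2 + 1), -12*v/sqrt(36*u^2 + 144*v^2 + 1), 1/sqrt(36*u^2 + 144*v^2 + 1)), and the second partials r_uu, r_uv, r_vv. Take dot products:
  L(u, v) = r_uu · N̂ = 6/sqrt(36*u^2 + 144*v^2 + 1),
  M(u, v) = r_uv · N̂ = 0,
  N(u, v) = r_vv · N̂ = 12/sqrt(36*u^2 + 144*v^2 + 1).
Evaluating at (u, v) = (3, 2):
  L = 6*sqrt(901)/901, M = 0, N = 12*sqrt(901)/901.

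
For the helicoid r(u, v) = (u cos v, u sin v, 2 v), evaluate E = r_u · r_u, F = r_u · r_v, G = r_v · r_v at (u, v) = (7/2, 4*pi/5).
E = 1;  F = 0;  G = 65/4

Partials: r_u = (cos(v), sin(v), 0), r_v = (-u*sin(v), u*cos(v), 2). As functions of (u, v):
  E = r_u · r_u = 1,
  F = r_u · r_v = 0,
  G = r_v · r_v = u^2 + 4.
Evaluating at (u, v) = (7/2, 4*pi/5): E = 1, F = 0, G = 65/4.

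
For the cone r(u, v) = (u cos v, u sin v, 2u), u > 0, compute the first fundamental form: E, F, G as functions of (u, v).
E = 5;  F = 0;  G = u^2

Compute partials: r_u = (cos(v), sin(v), 2), r_v = (-u*sin(v), u*cos(v), 0). Then
  E = r_u · r_u = 5,
  F = r_u · r_v = 0,
  G = r_v · r_v = u^2.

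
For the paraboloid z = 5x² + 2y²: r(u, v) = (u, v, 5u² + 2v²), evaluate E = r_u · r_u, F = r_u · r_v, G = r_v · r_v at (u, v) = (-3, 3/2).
E = 901;  F = -180;  G = 37

Partials: r_u = (1, 0, 10*u), r_v = (0, 1, 4*v). As functions of (u, v):
  E = r_u · r_u = 100*u^2 + 1,
  F = r_u · r_v = 40*u*v,
  G = r_v · r_v = 16*v^2 + 1.
Evaluating at (u, v) = (-3, 3/2): E = 901, F = -180, G = 37.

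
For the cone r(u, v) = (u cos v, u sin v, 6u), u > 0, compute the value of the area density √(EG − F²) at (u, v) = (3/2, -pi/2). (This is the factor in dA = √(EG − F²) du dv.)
√(EG − F²)|_{(3/2, -pi/2)} = 3*sqrt(37)/2

E = 37, F = 0, G = u^2, so EG − F² = 37*u^2. Taking the positive square root: √(EG − F²) = sqrt(37)*Abs(u). At (u, v) = (3/2, -pi/2): 3*sqrt(37)/2.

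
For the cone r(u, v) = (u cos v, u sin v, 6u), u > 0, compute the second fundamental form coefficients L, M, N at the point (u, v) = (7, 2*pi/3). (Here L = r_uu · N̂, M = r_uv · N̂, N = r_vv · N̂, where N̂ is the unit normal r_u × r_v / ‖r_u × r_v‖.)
L = 0;  M = 0;  N = 42*sqrt(37)/37

Compute the unit normal N̂(u, v) = (-6*sqrt(37)*u*cos(v)/(37*Abs(u)), -6*sqrt(37)*u*sin(v)/(37*Abs(u)), sqrt(37)*u/(37*Abs(u))), and the second partials r_uu, r_uv, r_vv. Take dot products:
  L(u, v) = r_uu · N̂ = 0,
  M(u, v) = r_uv · N̂ = 0,
  N(u, v) = r_vv · N̂ = 6*sqrt(37)*u^2/(37*Abs(u)).
Evaluating at (u, v) = (7, 2*pi/3):
  L = 0, M = 0, N = 42*sqrt(37)/37.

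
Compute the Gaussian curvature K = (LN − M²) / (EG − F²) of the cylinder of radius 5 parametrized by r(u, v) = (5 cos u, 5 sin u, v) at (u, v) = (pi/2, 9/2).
K = 0

Coefficients of the first fundamental form: E = 25, F = 0, G = 1.
Coefficients of the second fundamental form: L = -5, M = 0, N = 0.
Assemble K = (LN − M²)/(EG − F²) = 0. At (u, v) = (pi/2, 9/2): K = 0.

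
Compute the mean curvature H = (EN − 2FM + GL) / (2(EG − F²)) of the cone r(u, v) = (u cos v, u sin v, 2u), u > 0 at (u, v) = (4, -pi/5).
H = sqrt(5)/20

With E = 5, F = 0, G = u^2, L = 0, M = 0, N = 2*sqrt(5)*u^2/(5*Abs(u)), assemble
  H = (EN − 2FM + GL) / (2(EG − F²)) = sqrt(5)/(5*Abs(u)).
At (u, v) = (4, -pi/5): H = sqrt(5)/20.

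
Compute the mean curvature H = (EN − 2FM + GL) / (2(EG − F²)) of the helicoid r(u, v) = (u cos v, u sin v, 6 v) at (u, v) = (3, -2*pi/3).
H = 0

With E = 1, F = 0, G = u^2 + 36, L = 0, M = -6/sqrt(u^2 + 36), N = 0, assemble
  H = (EN − 2FM + GL) / (2(EG − F²)) = 0.
At (u, v) = (3, -2*pi/3): H = 0.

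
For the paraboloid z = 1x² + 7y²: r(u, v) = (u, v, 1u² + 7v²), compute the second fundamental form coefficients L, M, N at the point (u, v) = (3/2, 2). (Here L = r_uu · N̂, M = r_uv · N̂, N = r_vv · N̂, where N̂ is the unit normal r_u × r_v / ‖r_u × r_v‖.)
L = sqrt(794)/397;  M = 0;  N = 7*sqrt(794)/397

Compute the unit normal N̂(u, v) = (-2*u/sqrt(4*u^2 + 196*v^2 + 1), -14*v/sqrt(4*u^2 + 196*v^2 + 1), 1/sqrt(4*u^2 + 196*v^2 + 1)), and the second partials r_uu, r_uv, r_vv. Take dot products:
  L(u, v) = r_uu · N̂ = 2/sqrt(4*u^2 + 196*v^2 + 1),
  M(u, v) = r_uv · N̂ = 0,
  N(u, v) = r_vv · N̂ = 14/sqrt(4*u^2 + 196*v^2 + 1).
Evaluating at (u, v) = (3/2, 2):
  L = sqrt(794)/397, M = 0, N = 7*sqrt(794)/397.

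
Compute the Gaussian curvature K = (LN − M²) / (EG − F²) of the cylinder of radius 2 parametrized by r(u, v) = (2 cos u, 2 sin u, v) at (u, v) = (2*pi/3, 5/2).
K = 0

Coefficients of the first fundamental form: E = 4, F = 0, G = 1.
Coefficients of the second fundamental form: L = -2, M = 0, N = 0.
Assemble K = (LN − M²)/(EG − F²) = 0. At (u, v) = (2*pi/3, 5/2): K = 0.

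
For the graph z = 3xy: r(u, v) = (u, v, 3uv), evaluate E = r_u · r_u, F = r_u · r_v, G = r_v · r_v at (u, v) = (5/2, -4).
E = 145;  F = -90;  G = 229/4

Partials: r_u = (1, 0, 3*v), r_v = (0, 1, 3*u). As functions of (u, v):
  E = r_u · r_u = 9*v^2 + 1,
  F = r_u · r_v = 9*u*v,
  G = r_v · r_v = 9*u^2 + 1.
Evaluating at (u, v) = (5/2, -4): E = 145, F = -90, G = 229/4.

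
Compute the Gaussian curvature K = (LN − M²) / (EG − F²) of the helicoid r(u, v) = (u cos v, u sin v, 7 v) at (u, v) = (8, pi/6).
K = -49/12769

Coefficients of the first fundamental form: E = 1, F = 0, G = u^2 + 49.
Coefficients of the second fundamental form: L = 0, M = -7/sqrt(u^2 + 49), N = 0.
Assemble K = (LN − M²)/(EG − F²) = -49/(u^2 + 49)^2. At (u, v) = (8, pi/6): K = -49/12769.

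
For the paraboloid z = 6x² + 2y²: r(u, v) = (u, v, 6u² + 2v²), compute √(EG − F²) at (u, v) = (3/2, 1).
√(EG − F²)|_{(3/2, 1)} = sqrt(341)

E = 144*u^2 + 1, F = 48*u*v, G = 16*v^2 + 1; EG − F² = 144*u^2 + 16*v^2 + 1; √(EG − F²) = sqrt(144*u^2 + 16*v^2 + 1). At the given point: sqrt(341).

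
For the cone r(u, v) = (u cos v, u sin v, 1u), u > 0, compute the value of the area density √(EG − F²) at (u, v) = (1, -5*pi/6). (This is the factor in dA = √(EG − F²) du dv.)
√(EG − F²)|_{(1, -5*pi/6)} = sqrt(2)

E = 2, F = 0, G = u^2, so EG − F² = 2*u^2. Taking the positive square root: √(EG − F²) = sqrt(2)*Abs(u). At (u, v) = (1, -5*pi/6): sqrt(2).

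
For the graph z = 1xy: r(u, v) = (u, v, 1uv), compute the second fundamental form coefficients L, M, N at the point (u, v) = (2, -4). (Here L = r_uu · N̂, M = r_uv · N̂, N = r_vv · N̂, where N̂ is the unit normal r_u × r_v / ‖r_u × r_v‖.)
L = 0;  M = sqrt(21)/21;  N = 0

Compute the unit normal N̂(u, v) = (-v/sqrt(u^2 + v^2 + 1), -u/sqrt(u^2 + v^2 + 1), 1/sqrt(u^2 + v^2 + 1)), and the second partials r_uu, r_uv, r_vv. Take dot products:
  L(u, v) = r_uu · N̂ = 0,
  M(u, v) = r_uv · N̂ = 1/sqrt(u^2 + v^2 + 1),
  N(u, v) = r_vv · N̂ = 0.
Evaluating at (u, v) = (2, -4):
  L = 0, M = sqrt(21)/21, N = 0.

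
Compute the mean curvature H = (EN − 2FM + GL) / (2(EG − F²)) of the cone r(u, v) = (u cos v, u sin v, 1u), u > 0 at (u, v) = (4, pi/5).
H = sqrt(2)/16

With E = 2, F = 0, G = u^2, L = 0, M = 0, N = sqrt(2)*u^2/(2*Abs(u)), assemble
  H = (EN − 2FM + GL) / (2(EG − F²)) = sqrt(2)/(4*Abs(u)).
At (u, v) = (4, pi/5): H = sqrt(2)/16.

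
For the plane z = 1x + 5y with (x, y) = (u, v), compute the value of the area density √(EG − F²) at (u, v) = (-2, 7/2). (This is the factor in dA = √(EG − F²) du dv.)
√(EG − F²)|_{(-2, 7/2)} = 3*sqrt(3)

E = 2, F = 5, G = 26, so EG − F² = 27. Taking the positive square root: √(EG − F²) = 3*sqrt(3). At (u, v) = (-2, 7/2): 3*sqrt(3).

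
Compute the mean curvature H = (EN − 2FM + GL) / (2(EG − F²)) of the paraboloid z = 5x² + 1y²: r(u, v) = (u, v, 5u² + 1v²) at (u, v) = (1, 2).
H = 62*sqrt(13)/1521

With E = 100*u^2 + 1, F = 20*u*v, G = 4*v^2 + 1, L = 10/sqrt(100*u^2 + 4*v^2 + 1), M = 0, N = 2/sqrt(100*u^2 + 4*v^2 + 1), assemble
  H = (EN − 2FM + GL) / (2(EG − F²)) = 2*(50*u^2 + 10*v^2 + 3)/(100*u^2 + 4*v^2 + 1)^(3/2).
At (u, v) = (1, 2): H = 62*sqrt(13)/1521.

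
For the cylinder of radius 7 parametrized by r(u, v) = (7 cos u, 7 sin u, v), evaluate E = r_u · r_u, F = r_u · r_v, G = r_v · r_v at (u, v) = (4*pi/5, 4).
E = 49;  F = 0;  G = 1

Partials: r_u = (-7*sin(u), 7*cos(u), 0), r_v = (0, 0, 1). As functions of (u, v):
  E = r_u · r_u = 49,
  F = r_u · r_v = 0,
  G = r_v · r_v = 1.
Evaluating at (u, v) = (4*pi/5, 4): E = 49, F = 0, G = 1.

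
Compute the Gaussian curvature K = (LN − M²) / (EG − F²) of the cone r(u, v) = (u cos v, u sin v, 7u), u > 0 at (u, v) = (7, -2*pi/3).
K = 0

Coefficients of the first fundamental form: E = 50, F = 0, G = u^2.
Coefficients of the second fundamental form: L = 0, M = 0, N = 7*sqrt(2)*u^2/(10*Abs(u)).
Assemble K = (LN − M²)/(EG − F²) = 0. At (u, v) = (7, -2*pi/3): K = 0.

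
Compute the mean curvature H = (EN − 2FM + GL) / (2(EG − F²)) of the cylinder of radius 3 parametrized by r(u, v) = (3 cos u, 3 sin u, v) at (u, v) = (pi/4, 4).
H = -1/6

With E = 9, F = 0, G = 1, L = -3, M = 0, N = 0, assemble
  H = (EN − 2FM + GL) / (2(EG − F²)) = -1/6.
At (u, v) = (pi/4, 4): H = -1/6.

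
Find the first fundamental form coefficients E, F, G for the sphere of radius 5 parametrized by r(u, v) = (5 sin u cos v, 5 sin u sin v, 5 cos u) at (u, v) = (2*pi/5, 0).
E = 25;  F = 0;  G = 25*sqrt(5)/8 + 125/8

Partials: r_u = (5*cos(u)*cos(v), 5*sin(v)*cos(u), -5*sin(u)), r_v = (-5*sin(u)*sin(v), 5*sin(u)*cos(v), 0). As functions of (u, v):
  E = r_u · r_u = 25,
  F = r_u · r_v = 0,
  G = r_v · r_v = 25*sin(u)^2.
Evaluating at (u, v) = (2*pi/5, 0): E = 25, F = 0, G = 25*sqrt(5)/8 + 125/8.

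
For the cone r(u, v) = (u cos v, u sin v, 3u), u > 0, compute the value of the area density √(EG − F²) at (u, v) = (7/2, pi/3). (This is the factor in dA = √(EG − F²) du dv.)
√(EG − F²)|_{(7/2, pi/3)} = 7*sqrt(10)/2

E = 10, F = 0, G = u^2, so EG − F² = 10*u^2. Taking the positive square root: √(EG − F²) = sqrt(10)*Abs(u). At (u, v) = (7/2, pi/3): 7*sqrt(10)/2.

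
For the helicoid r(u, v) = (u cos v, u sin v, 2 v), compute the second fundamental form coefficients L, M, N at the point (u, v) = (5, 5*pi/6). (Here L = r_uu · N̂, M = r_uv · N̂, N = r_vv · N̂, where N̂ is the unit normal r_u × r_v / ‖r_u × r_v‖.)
L = 0;  M = -2*sqrt(29)/29;  N = 0

Compute the unit normal N̂(u, v) = (2*sin(v)/sqrt(u^2 + 4), -2*cos(v)/sqrt(u^2 + 4), u/sqrt(u^2 + 4)), and the second partials r_uu, r_uv, r_vv. Take dot products:
  L(u, v) = r_uu · N̂ = 0,
  M(u, v) = r_uv · N̂ = -2/sqrt(u^2 + 4),
  N(u, v) = r_vv · N̂ = 0.
Evaluating at (u, v) = (5, 5*pi/6):
  L = 0, M = -2*sqrt(29)/29, N = 0.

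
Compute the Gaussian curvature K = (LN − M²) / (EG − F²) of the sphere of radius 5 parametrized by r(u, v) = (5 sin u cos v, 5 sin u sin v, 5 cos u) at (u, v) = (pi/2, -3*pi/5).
K = 1/25

Coefficients of the first fundamental form: E = 25, F = 0, G = 25*sin(u)^2.
Coefficients of the second fundamental form: L = -5*sin(u)/Abs(sin(u)), M = 0, N = -5*sin(u)^3/Abs(sin(u)).
Assemble K = (LN − M²)/(EG − F²) = 1/25. At (u, v) = (pi/2, -3*pi/5): K = 1/25.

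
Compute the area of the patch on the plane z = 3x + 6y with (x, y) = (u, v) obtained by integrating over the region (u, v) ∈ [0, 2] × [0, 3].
Area = 6*sqrt(46)

Area = ∫∫ √(EG − F²) du dv with √(EG − F²) = sqrt(46). Integrating over [0, 2] × [0, 3] gives 6*sqrt(46).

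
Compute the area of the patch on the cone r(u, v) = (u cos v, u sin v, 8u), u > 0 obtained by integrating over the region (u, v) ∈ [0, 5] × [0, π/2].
Area = 25*sqrt(65)*pi/4

Area = ∫∫ √(EG − F²) du dv with √(EG − F²) = sqrt(65)*Abs(u). Integrating over [0, 5] × [0, π/2] gives 25*sqrt(65)*pi/4.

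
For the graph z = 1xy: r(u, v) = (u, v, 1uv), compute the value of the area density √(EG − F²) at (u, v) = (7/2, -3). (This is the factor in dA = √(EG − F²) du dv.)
√(EG − F²)|_{(7/2, -3)} = sqrt(89)/2

E = v^2 + 1, F = u*v, G = u^2 + 1, so EG − F² = u^2 + v^2 + 1. Taking the positive square root: √(EG − F²) = sqrt(u^2 + v^2 + 1). At (u, v) = (7/2, -3): sqrt(89)/2.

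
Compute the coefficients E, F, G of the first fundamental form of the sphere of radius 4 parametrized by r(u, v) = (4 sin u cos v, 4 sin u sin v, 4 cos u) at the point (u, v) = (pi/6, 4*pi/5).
E = 16;  F = 0;  G = 4

Partials: r_u = (4*cos(u)*cos(v), 4*sin(v)*cos(u), -4*sin(u)), r_v = (-4*sin(u)*sin(v), 4*sin(u)*cos(v), 0). As functions of (u, v):
  E = r_u · r_u = 16,
  F = r_u · r_v = 0,
  G = r_v · r_v = 16*sin(u)^2.
Evaluating at (u, v) = (pi/6, 4*pi/5): E = 16, F = 0, G = 4.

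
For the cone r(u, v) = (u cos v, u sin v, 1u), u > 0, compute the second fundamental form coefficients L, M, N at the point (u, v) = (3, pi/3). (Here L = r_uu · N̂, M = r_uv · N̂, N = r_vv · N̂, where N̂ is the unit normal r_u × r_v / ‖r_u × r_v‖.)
L = 0;  M = 0;  N = 3*sqrt(2)/2

Compute the unit normal N̂(u, v) = (-sqrt(2)*u*cos(v)/(2*Abs(u)), -sqrt(2)*u*sin(v)/(2*Abs(u)), sqrt(2)*u/(2*Abs(u))), and the second partials r_uu, r_uv, r_vv. Take dot products:
  L(u, v) = r_uu · N̂ = 0,
  M(u, v) = r_uv · N̂ = 0,
  N(u, v) = r_vv · N̂ = sqrt(2)*u^2/(2*Abs(u)).
Evaluating at (u, v) = (3, pi/3):
  L = 0, M = 0, N = 3*sqrt(2)/2.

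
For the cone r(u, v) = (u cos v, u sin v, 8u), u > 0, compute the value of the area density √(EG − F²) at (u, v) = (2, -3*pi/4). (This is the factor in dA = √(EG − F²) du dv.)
√(EG − F²)|_{(2, -3*pi/4)} = 2*sqrt(65)

E = 65, F = 0, G = u^2, so EG − F² = 65*u^2. Taking the positive square root: √(EG − F²) = sqrt(65)*Abs(u). At (u, v) = (2, -3*pi/4): 2*sqrt(65).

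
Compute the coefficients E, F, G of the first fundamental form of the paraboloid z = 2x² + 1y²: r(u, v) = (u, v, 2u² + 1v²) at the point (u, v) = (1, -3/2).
E = 17;  F = -12;  G = 10

Partials: r_u = (1, 0, 4*u), r_v = (0, 1, 2*v). As functions of (u, v):
  E = r_u · r_u = 16*u^2 + 1,
  F = r_u · r_v = 8*u*v,
  G = r_v · r_v = 4*v^2 + 1.
Evaluating at (u, v) = (1, -3/2): E = 17, F = -12, G = 10.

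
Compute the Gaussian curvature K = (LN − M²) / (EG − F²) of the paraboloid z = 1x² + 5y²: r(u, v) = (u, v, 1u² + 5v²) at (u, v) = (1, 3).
K = 4/163805

Coefficients of the first fundamental form: E = 4*u^2 + 1, F = 20*u*v, G = 100*v^2 + 1.
Coefficients of the second fundamental form: L = 2/sqrt(4*u^2 + 100*v^2 + 1), M = 0, N = 10/sqrt(4*u^2 + 100*v^2 + 1).
Assemble K = (LN − M²)/(EG − F²) = 20/(16*u^4 + 800*u^2*v^2 + 8*u^2 + 10000*v^4 + 200*v^2 + 1). At (u, v) = (1, 3): K = 4/163805.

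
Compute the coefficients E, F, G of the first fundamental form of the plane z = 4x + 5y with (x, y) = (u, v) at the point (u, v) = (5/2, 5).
E = 17;  F = 20;  G = 26

Partials: r_u = (1, 0, 4), r_v = (0, 1, 5). As functions of (u, v):
  E = r_u · r_u = 17,
  F = r_u · r_v = 20,
  G = r_v · r_v = 26.
Evaluating at (u, v) = (5/2, 5): E = 17, F = 20, G = 26.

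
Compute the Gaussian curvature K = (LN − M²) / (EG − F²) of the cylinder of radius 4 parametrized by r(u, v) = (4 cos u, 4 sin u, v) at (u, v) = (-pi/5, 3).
K = 0

Coefficients of the first fundamental form: E = 16, F = 0, G = 1.
Coefficients of the second fundamental form: L = -4, M = 0, N = 0.
Assemble K = (LN − M²)/(EG − F²) = 0. At (u, v) = (-pi/5, 3): K = 0.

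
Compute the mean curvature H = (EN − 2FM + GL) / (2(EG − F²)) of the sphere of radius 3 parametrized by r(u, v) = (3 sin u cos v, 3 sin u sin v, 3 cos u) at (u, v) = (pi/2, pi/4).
H = -1/3

With E = 9, F = 0, G = 9*sin(u)^2, L = -3*sin(u)/Abs(sin(u)), M = 0, N = -3*sin(u)^3/Abs(sin(u)), assemble
  H = (EN − 2FM + GL) / (2(EG − F²)) = -sin(u)/(3*Abs(sin(u))).
At (u, v) = (pi/2, pi/4): H = -1/3.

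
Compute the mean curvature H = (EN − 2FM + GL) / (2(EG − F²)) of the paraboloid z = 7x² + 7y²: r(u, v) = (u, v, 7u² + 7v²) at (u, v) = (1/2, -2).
H = 5845*sqrt(834)/695556

With E = 196*u^2 + 1, F = 196*u*v, G = 196*v^2 + 1, L = 14/sqrt(196*u^2 + 196*v^2 + 1), M = 0, N = 14/sqrt(196*u^2 + 196*v^2 + 1), assemble
  H = (EN − 2FM + GL) / (2(EG − F²)) = 14*(98*u^2 + 98*v^2 + 1)/(196*u^2 + 196*v^2 + 1)^(3/2).
At (u, v) = (1/2, -2): H = 5845*sqrt(834)/695556.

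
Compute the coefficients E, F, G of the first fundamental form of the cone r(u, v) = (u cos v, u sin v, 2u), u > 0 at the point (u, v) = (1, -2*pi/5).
E = 5;  F = 0;  G = 1

Partials: r_u = (cos(v), sin(v), 2), r_v = (-u*sin(v), u*cos(v), 0). As functions of (u, v):
  E = r_u · r_u = 5,
  F = r_u · r_v = 0,
  G = r_v · r_v = u^2.
Evaluating at (u, v) = (1, -2*pi/5): E = 5, F = 0, G = 1.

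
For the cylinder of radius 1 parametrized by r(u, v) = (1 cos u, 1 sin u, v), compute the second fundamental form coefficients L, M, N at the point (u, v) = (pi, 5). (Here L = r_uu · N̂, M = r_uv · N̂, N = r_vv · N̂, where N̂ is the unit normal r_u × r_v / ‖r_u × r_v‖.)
L = -1;  M = 0;  N = 0

Compute the unit normal N̂(u, v) = (cos(u), sin(u), 0), and the second partials r_uu, r_uv, r_vv. Take dot products:
  L(u, v) = r_uu · N̂ = -1,
  M(u, v) = r_uv · N̂ = 0,
  N(u, v) = r_vv · N̂ = 0.
Evaluating at (u, v) = (pi, 5):
  L = -1, M = 0, N = 0.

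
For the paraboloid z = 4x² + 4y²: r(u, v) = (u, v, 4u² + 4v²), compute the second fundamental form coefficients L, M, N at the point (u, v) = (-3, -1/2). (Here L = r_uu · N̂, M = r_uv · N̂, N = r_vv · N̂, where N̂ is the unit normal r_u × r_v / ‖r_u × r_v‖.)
L = 8*sqrt(593)/593;  M = 0;  N = 8*sqrt(593)/593

Compute the unit normal N̂(u, v) = (-8*u/sqrt(64*u^2 + 64*v^2 + 1), -8*v/sqrt(64*u^2 + 64*v^2 + 1), 1/sqrt(64*u^2 + 64*v^2 + 1)), and the second partials r_uu, r_uv, r_vv. Take dot products:
  L(u, v) = r_uu · N̂ = 8/sqrt(64*u^2 + 64*v^2 + 1),
  M(u, v) = r_uv · N̂ = 0,
  N(u, v) = r_vv · N̂ = 8/sqrt(64*u^2 + 64*v^2 + 1).
Evaluating at (u, v) = (-3, -1/2):
  L = 8*sqrt(593)/593, M = 0, N = 8*sqrt(593)/593.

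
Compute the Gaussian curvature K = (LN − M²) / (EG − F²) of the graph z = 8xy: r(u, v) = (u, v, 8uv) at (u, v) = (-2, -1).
K = -64/103041

Coefficients of the first fundamental form: E = 64*v^2 + 1, F = 64*u*v, G = 64*u^2 + 1.
Coefficients of the second fundamental form: L = 0, M = 8/sqrt(64*u^2 + 64*v^2 + 1), N = 0.
Assemble K = (LN − M²)/(EG − F²) = -64/(4096*u^4 + 8192*u^2*v^2 + 128*u^2 + 4096*v^4 + 128*v^2 + 1). At (u, v) = (-2, -1): K = -64/103041.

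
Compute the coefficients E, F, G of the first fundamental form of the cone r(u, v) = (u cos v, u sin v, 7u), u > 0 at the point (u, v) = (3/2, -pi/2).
E = 50;  F = 0;  G = 9/4

Partials: r_u = (cos(v), sin(v), 7), r_v = (-u*sin(v), u*cos(v), 0). As functions of (u, v):
  E = r_u · r_u = 50,
  F = r_u · r_v = 0,
  G = r_v · r_v = u^2.
Evaluating at (u, v) = (3/2, -pi/2): E = 50, F = 0, G = 9/4.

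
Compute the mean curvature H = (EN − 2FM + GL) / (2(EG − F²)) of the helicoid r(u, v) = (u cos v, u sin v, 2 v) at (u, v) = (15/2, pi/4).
H = 0

With E = 1, F = 0, G = u^2 + 4, L = 0, M = -2/sqrt(u^2 + 4), N = 0, assemble
  H = (EN − 2FM + GL) / (2(EG − F²)) = 0.
At (u, v) = (15/2, pi/4): H = 0.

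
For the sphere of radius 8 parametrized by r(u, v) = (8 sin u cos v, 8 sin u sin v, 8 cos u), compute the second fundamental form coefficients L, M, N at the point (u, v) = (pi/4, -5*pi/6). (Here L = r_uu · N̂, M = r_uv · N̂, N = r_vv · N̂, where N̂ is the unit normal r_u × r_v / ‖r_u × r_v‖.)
L = -8;  M = 0;  N = -4

Compute the unit normal N̂(u, v) = (sin(u)^2*cos(v)/Abs(sin(u)), sin(u)^2*sin(v)/Abs(sin(u)), sin(2*u)/(2*Abs(sin(u)))), and the second partials r_uu, r_uv, r_vv. Take dot products:
  L(u, v) = r_uu · N̂ = -8*sin(u)/Abs(sin(u)),
  M(u, v) = r_uv · N̂ = 0,
  N(u, v) = r_vv · N̂ = -8*sin(u)^3/Abs(sin(u)).
Evaluating at (u, v) = (pi/4, -5*pi/6):
  L = -8, M = 0, N = -4.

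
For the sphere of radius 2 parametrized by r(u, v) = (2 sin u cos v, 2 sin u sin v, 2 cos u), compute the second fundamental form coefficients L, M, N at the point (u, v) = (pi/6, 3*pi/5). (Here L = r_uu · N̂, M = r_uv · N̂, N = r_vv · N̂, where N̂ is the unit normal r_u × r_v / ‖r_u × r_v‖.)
L = -2;  M = 0;  N = -1/2

Compute the unit normal N̂(u, v) = (sin(u)^2*cos(v)/Abs(sin(u)), sin(u)^2*sin(v)/Abs(sin(u)), sin(2*u)/(2*Abs(sin(u)))), and the second partials r_uu, r_uv, r_vv. Take dot products:
  L(u, v) = r_uu · N̂ = -2*sin(u)/Abs(sin(u)),
  M(u, v) = r_uv · N̂ = 0,
  N(u, v) = r_vv · N̂ = -2*sin(u)^3/Abs(sin(u)).
Evaluating at (u, v) = (pi/6, 3*pi/5):
  L = -2, M = 0, N = -1/2.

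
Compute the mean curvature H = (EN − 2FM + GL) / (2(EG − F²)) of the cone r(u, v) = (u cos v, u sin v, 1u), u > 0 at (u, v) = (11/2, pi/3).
H = sqrt(2)/22

With E = 2, F = 0, G = u^2, L = 0, M = 0, N = sqrt(2)*u^2/(2*Abs(u)), assemble
  H = (EN − 2FM + GL) / (2(EG − F²)) = sqrt(2)/(4*Abs(u)).
At (u, v) = (11/2, pi/3): H = sqrt(2)/22.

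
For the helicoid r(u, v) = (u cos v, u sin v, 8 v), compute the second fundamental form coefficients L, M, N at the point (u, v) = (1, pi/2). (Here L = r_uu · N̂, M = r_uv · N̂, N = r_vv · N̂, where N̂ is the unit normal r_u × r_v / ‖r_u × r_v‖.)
L = 0;  M = -8*sqrt(65)/65;  N = 0

Compute the unit normal N̂(u, v) = (8*sin(v)/sqrt(u^2 + 64), -8*cos(v)/sqrt(u^2 + 64), u/sqrt(u^2 + 64)), and the second partials r_uu, r_uv, r_vv. Take dot products:
  L(u, v) = r_uu · N̂ = 0,
  M(u, v) = r_uv · N̂ = -8/sqrt(u^2 + 64),
  N(u, v) = r_vv · N̂ = 0.
Evaluating at (u, v) = (1, pi/2):
  L = 0, M = -8*sqrt(65)/65, N = 0.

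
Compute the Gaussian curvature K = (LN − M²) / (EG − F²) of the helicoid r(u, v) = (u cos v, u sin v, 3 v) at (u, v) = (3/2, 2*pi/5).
K = -16/225

Coefficients of the first fundamental form: E = 1, F = 0, G = u^2 + 9.
Coefficients of the second fundamental form: L = 0, M = -3/sqrt(u^2 + 9), N = 0.
Assemble K = (LN − M²)/(EG − F²) = -9/(u^2 + 9)^2. At (u, v) = (3/2, 2*pi/5): K = -16/225.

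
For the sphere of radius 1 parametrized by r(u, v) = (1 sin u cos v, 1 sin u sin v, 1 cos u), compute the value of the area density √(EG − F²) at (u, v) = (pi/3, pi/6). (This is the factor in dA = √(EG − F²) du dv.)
√(EG − F²)|_{(pi/3, pi/6)} = sqrt(3)/2

E = 1, F = 0, G = sin(u)^2, so EG − F² = sin(u)^2. Taking the positive square root: √(EG − F²) = Abs(sin(u)). At (u, v) = (pi/3, pi/6): sqrt(3)/2.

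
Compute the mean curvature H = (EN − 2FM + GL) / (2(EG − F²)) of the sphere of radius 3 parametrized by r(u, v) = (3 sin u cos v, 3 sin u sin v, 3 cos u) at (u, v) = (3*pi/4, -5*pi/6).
H = -1/3

With E = 9, F = 0, G = 9*sin(u)^2, L = -3*sin(u)/Abs(sin(u)), M = 0, N = -3*sin(u)^3/Abs(sin(u)), assemble
  H = (EN − 2FM + GL) / (2(EG − F²)) = -sin(u)/(3*Abs(sin(u))).
At (u, v) = (3*pi/4, -5*pi/6): H = -1/3.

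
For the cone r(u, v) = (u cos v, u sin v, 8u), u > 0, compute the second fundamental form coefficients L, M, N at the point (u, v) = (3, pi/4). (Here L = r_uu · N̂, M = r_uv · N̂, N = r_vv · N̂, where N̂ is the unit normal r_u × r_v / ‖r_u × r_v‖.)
L = 0;  M = 0;  N = 24*sqrt(65)/65

Compute the unit normal N̂(u, v) = (-8*sqrt(65)*u*cos(v)/(65*Abs(u)), -8*sqrt(65)*u*sin(v)/(65*Abs(u)), sqrt(65)*u/(65*Abs(u))), and the second partials r_uu, r_uv, r_vv. Take dot products:
  L(u, v) = r_uu · N̂ = 0,
  M(u, v) = r_uv · N̂ = 0,
  N(u, v) = r_vv · N̂ = 8*sqrt(65)*u^2/(65*Abs(u)).
Evaluating at (u, v) = (3, pi/4):
  L = 0, M = 0, N = 24*sqrt(65)/65.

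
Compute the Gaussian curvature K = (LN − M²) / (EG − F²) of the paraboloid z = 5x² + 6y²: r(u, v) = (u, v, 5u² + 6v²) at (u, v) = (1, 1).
K = 24/12005

Coefficients of the first fundamental form: E = 100*u^2 + 1, F = 120*u*v, G = 144*v^2 + 1.
Coefficients of the second fundamental form: L = 10/sqrt(100*u^2 + 144*v^2 + 1), M = 0, N = 12/sqrt(100*u^2 + 144*v^2 + 1).
Assemble K = (LN − M²)/(EG − F²) = 120/(10000*u^4 + 28800*u^2*v^2 + 200*u^2 + 20736*v^4 + 288*v^2 + 1). At (u, v) = (1, 1): K = 24/12005.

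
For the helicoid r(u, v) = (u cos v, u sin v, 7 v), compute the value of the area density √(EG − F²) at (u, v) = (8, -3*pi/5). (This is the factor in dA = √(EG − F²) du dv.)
√(EG − F²)|_{(8, -3*pi/5)} = sqrt(113)

E = 1, F = 0, G = u^2 + 49, so EG − F² = u^2 + 49. Taking the positive square root: √(EG − F²) = sqrt(u^2 + 49). At (u, v) = (8, -3*pi/5): sqrt(113).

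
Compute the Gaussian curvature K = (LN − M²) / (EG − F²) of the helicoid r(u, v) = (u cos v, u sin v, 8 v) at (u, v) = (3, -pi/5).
K = -64/5329

Coefficients of the first fundamental form: E = 1, F = 0, G = u^2 + 64.
Coefficients of the second fundamental form: L = 0, M = -8/sqrt(u^2 + 64), N = 0.
Assemble K = (LN − M²)/(EG − F²) = -64/(u^2 + 64)^2. At (u, v) = (3, -pi/5): K = -64/5329.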